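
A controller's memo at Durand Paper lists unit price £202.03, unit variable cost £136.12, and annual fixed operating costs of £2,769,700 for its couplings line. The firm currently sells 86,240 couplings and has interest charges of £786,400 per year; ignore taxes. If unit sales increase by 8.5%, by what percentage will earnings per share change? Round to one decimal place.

Total contribution margin = 86,240 × £65.91 = £5,684,078.40.
Subtracting fixed costs: EBIT = £5,684,078.40 − £2,769,700 = £2,914,378.40.
After interest of £786,400.00, pre-tax earnings = £2,127,978.40.
DCL = total CM / (EBIT − I) = £5,684,078.40 / £2,127,978.40 = 2.6711.
EPS therefore changes by 2.6711 × (+8.5%) = +22.7%.

+22.7%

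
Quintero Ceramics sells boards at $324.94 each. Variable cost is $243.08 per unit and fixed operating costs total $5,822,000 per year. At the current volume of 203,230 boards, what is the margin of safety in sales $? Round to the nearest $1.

Contribution margin per unit = $324.94 − $243.08 = $81.86. Break-even units = $5,822,000 ÷ $81.86 = 71,121.43; break-even revenue = 71,121.43 × $324.94 = $23,110,196.43.
Actual sales revenue = 203,230 × $324.94 = $66,037,556.20.
Margin of safety = $66,037,556.20 − $23,110,196.43 = $42,927,360.

$42,927,360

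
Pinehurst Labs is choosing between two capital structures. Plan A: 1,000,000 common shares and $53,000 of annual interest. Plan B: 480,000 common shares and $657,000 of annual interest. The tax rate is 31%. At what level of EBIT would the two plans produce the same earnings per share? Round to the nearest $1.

$1,214,538

Set EPS_A = EPS_B: (EBIT − $53,000)(1 − 0.31) ÷ 1,000,000 = (EBIT − $657,000)(1 − 0.31) ÷ 480,000.
The (1 − t) factor cancels: (EBIT − 53,000) × 480,000 = (EBIT − 657,000) × 1,000,000.
EBIT × (1,000,000 − 480,000) = 657,000 × 1,000,000 − 53,000 × 480,000 = 631,560,000,000, so EBIT = 631,560,000,000 ÷ 520,000 = 1,214,538.46.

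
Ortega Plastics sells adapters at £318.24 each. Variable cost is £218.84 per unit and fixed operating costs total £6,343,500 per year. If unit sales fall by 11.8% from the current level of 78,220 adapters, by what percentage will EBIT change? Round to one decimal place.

-64.1%

Contribution at this volume is 78,220 × £99.40 = £7,775,068.00.
Operating income = contribution − fixed costs = £7,775,068.00 − £6,343,500 = £1,431,568.00.
So DOL = total CM / EBIT = £7,775,068.00 / £1,431,568.00 = 5.4312.
So EBIT moves 5.4312 × (-11.8%) = -64.1%.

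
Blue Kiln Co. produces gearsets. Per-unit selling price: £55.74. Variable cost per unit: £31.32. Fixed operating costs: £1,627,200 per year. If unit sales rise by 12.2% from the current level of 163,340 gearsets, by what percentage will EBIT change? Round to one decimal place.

+20.6%

Total contribution margin = 163,340 × £24.42 = £3,988,762.80.
Operating income = contribution − fixed costs = £3,988,762.80 − £1,627,200 = £2,361,562.80.
So DOL = total CM / EBIT = £3,988,762.80 / £2,361,562.80 = 1.6890.
%ΔEBIT = DOL × %ΔSales = 1.6890 × +12.2% = +20.6%.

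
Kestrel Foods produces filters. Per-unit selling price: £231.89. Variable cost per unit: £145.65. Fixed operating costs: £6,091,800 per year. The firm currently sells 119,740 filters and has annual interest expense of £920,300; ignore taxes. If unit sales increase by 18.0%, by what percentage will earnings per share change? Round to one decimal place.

Total contribution margin = 119,740 × £86.24 = £10,326,377.60.
Subtracting fixed costs: EBIT = £10,326,377.60 − £6,091,800 = £4,234,577.60.
After interest of £920,300.00, pre-tax earnings = £3,314,277.60.
DCL = total CM / (EBIT − I) = £10,326,377.60 / £3,314,277.60 = 3.1157.
EPS therefore changes by 3.1157 × (+18.0%) = +56.1%.

+56.1%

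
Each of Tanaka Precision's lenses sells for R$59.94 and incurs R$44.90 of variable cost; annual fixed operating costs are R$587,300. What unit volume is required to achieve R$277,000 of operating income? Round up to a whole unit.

57,467 lenses

Contribution margin per unit = R$59.94 − R$44.90 = R$15.04.
Units = (FC + target) / CM = (R$587,300 + R$277,000) / R$15.04 = 57,466.76, so 57,467 lenses.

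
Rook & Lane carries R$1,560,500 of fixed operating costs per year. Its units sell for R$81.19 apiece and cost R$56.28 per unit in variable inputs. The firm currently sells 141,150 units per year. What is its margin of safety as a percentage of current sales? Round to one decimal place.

Each unit contributes R$81.19 − R$56.28 = R$24.91. Break-even units = R$1,560,500 ÷ R$24.91 = 62,645.52; break-even revenue = 62,645.52 × R$81.19 = R$5,086,190.08.
Actual sales revenue = 141,150 × R$81.19 = R$11,459,968.50.
Margin of safety = (R$11,459,968.50 − R$5,086,190.08) ÷ R$11,459,968.50 = 55.6%.

55.6%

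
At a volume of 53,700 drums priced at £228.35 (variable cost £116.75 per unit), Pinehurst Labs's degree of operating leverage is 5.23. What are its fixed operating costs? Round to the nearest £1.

Contribution at this volume is 53,700 × £111.60 = £5,992,920.00.
Since DOL = CM ÷ EBIT, EBIT = £5,992,920.00 ÷ 5.23 = £1,145,873.80.
Fixed costs = CM − EBIT = £5,992,920.00 − £1,145,873.80 = £4,847,046.

£4,847,046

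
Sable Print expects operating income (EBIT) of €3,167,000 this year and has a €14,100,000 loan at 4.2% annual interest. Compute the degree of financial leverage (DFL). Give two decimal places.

Annual interest charges come to €592,200.00.
DFL = EBIT ÷ (EBIT − I) = €3,167,000 ÷ (€3,167,000 − €592,200.00) = €3,167,000 ÷ €2,574,800.00 = 1.2300.

1.23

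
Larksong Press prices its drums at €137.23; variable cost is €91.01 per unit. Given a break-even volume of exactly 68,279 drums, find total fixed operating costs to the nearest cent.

Each unit contributes €137.23 − €91.01 = €46.22.
Since BE = FC / CM, FC = 68,279 × €46.22 = €3,155,855.38.

€3,155,855.38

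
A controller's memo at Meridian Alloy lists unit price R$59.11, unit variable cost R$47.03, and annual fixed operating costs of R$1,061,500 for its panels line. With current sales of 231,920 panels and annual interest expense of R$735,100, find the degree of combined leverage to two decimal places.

At 231,920 units, contribution = 231,920 × R$12.08 = R$2,801,593.60.
EBIT = R$2,801,593.60 − R$1,061,500 = R$1,740,093.60. Interest = R$735,100.00, so EBIT − I = R$1,004,993.60.
Degree of total leverage = total CM / (EBIT − interest) = R$2,801,593.60 / R$1,004,993.60 = 2.7877.

2.79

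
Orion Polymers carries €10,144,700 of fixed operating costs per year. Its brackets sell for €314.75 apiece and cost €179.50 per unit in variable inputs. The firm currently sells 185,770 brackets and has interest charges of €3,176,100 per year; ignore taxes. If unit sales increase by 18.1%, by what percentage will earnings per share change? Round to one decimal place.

+38.5%

Total contribution margin = 185,770 × €135.25 = €25,125,392.50.
Operating income = contribution − fixed costs = €25,125,392.50 − €10,144,700 = €14,980,692.50.
After interest of €3,176,100.00, pre-tax earnings = €11,804,592.50.
Degree of combined leverage = contribution ÷ (EBIT − I) = €25,125,392.50 ÷ €11,804,592.50 = 2.1284.
EPS therefore changes by 2.1284 × (+18.1%) = +38.5%.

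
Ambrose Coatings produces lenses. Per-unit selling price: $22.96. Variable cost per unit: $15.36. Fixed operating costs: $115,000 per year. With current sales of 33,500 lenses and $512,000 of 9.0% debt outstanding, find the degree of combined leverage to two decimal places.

2.72

At 33,500 units, contribution = 33,500 × $7.60 = $254,600.00.
Subtracting fixed costs: EBIT = $254,600.00 − $115,000 = $139,600.00. Interest = $46,080.00.
DOL = $254,600.00 ÷ $139,600.00 = 1.8238; DFL = $139,600.00 ÷ $93,520.00 = 1.4927.
DCL = DOL × DFL = 1.8238 × 1.4927 = 2.7224.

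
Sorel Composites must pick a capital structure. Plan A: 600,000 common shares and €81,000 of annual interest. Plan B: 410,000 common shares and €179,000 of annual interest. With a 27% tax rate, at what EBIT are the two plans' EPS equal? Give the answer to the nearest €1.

€390,474

At indifference, (EBIT − 81,000)(1 − t)/600,000 = (EBIT − 179,000)(1 − t)/410,000.
Cancelling (1 − t) and cross-multiplying: 410,000·(EBIT − 81,000) = 600,000·(EBIT − 179,000).
Solving, EBIT = (179,000·600,000 − 81,000·410,000) / (600,000 − 410,000) = 74,190,000,000 / 190,000 = 390,473.68.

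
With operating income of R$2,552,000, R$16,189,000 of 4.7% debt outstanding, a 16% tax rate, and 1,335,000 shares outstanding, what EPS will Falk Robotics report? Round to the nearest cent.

R$1.13

Interest = R$760,883.00, so EBT = R$2,552,000 − R$760,883.00 = R$1,791,117.00.
Net income = R$1,791,117.00 × (1 − 0.16) = R$1,504,538.28.
Per share: R$1,504,538.28 / 1,335,000 shares = R$1.13.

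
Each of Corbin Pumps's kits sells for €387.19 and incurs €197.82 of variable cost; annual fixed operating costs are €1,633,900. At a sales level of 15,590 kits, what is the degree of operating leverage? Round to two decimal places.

2.24

At 15,590 units, contribution = 15,590 × €189.37 = €2,952,278.30.
Operating income = contribution − fixed costs = €2,952,278.30 − €1,633,900 = €1,318,378.30.
DOL = contribution ÷ EBIT = €2,952,278.30 ÷ €1,318,378.30 = 2.2393.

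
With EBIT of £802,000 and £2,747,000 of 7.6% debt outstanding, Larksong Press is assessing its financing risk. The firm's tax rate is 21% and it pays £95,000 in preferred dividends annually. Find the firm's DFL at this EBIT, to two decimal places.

1.70

Annual interest charges come to £208,772.00.
Pre-tax preferred-dividend burden = £95,000 ÷ (1 − 0.21) = £120,253.16.
DFL = EBIT ÷ [EBIT − I − D_p/(1−t)] = £802,000 ÷ [£802,000 − £208,772.00 − £120,253.16] = £802,000 ÷ £472,974.84 = 1.6957.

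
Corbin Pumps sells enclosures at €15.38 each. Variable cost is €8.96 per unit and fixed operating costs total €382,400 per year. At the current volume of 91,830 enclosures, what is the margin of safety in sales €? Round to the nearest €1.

Unit CM = price − variable cost = €15.38 − €8.96 = €6.42. Break-even units = €382,400 ÷ €6.42 = 59,563.86; break-even revenue = 59,563.86 × €15.38 = €916,092.21.
Actual sales revenue = 91,830 × €15.38 = €1,412,345.40.
Margin of safety = €1,412,345.40 − €916,092.21 = €496,253.

€496,253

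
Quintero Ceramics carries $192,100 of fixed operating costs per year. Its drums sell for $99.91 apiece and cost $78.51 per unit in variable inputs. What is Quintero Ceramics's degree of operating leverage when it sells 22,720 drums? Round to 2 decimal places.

At 22,720 units, contribution = 22,720 × $21.40 = $486,208.00.
Subtracting fixed costs: EBIT = $486,208.00 − $192,100 = $294,108.00.
So DOL = total CM / EBIT = $486,208.00 / $294,108.00 = 1.6532.

1.65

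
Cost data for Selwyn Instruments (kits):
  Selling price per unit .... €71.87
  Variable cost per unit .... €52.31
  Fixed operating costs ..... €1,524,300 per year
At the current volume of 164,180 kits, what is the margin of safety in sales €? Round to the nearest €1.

€6,198,827

Contribution margin per unit = €71.87 − €52.31 = €19.56. Break-even units = €1,524,300 ÷ €19.56 = 77,929.45; break-even revenue = 77,929.45 × €71.87 = €5,600,789.42.
Current sales = 164,180 × €71.87 = €11,799,616.60.
Margin of safety = €11,799,616.60 − €5,600,789.42 = €6,198,827.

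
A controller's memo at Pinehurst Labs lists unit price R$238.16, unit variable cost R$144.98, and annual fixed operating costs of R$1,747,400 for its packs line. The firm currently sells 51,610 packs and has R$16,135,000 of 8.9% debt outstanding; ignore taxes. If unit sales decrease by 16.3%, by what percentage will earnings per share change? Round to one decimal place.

-48.2%

Contribution at this volume is 51,610 × R$93.18 = R$4,809,019.80.
Operating income = contribution − fixed costs = R$4,809,019.80 − R$1,747,400 = R$3,061,619.80.
After interest of R$1,436,015.00, pre-tax earnings = R$1,625,604.80.
Degree of combined leverage = contribution ÷ (EBIT − I) = R$4,809,019.80 ÷ R$1,625,604.80 = 2.9583.
%ΔEPS = DCL × %ΔSales = 2.9583 × -16.3% = -48.2%.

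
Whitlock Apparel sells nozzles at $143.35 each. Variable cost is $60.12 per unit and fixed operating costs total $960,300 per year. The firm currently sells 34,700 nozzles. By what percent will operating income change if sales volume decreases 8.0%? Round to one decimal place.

At 34,700 units, contribution = 34,700 × $83.23 = $2,888,081.00.
Operating income = contribution − fixed costs = $2,888,081.00 − $960,300 = $1,927,781.00.
DOL = contribution ÷ EBIT = $2,888,081.00 ÷ $1,927,781.00 = 1.4981.
Operating income changes by 1.4981 × -8.0% = -12.0%.

-12.0%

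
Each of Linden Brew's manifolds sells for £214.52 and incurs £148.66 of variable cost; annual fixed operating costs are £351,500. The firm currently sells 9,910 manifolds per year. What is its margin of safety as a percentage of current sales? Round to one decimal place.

Each unit contributes £214.52 − £148.66 = £65.86. Break-even units = £351,500 ÷ £65.86 = 5,337.08; break-even revenue = 5,337.08 × £214.52 = £1,144,910.11.
Actual sales revenue = 9,910 × £214.52 = £2,125,893.20.
Margin of safety = (£2,125,893.20 − £1,144,910.11) ÷ £2,125,893.20 = 46.1%.

46.1%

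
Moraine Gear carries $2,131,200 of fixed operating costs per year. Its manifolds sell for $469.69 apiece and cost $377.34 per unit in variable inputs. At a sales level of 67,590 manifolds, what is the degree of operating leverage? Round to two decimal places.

1.52

At 67,590 units, contribution = 67,590 × $92.35 = $6,241,936.50.
EBIT = $6,241,936.50 − $2,131,200 = $4,110,736.50.
So DOL = total CM / EBIT = $6,241,936.50 / $4,110,736.50 = 1.5184.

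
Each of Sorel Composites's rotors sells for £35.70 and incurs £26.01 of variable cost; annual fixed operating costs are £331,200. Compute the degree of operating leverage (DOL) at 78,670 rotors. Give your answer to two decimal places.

1.77

At 78,670 units, contribution = 78,670 × £9.69 = £762,312.30.
Subtracting fixed costs: EBIT = £762,312.30 − £331,200 = £431,112.30.
Degree of operating leverage = £762,312.30 / £431,112.30 = 1.7682.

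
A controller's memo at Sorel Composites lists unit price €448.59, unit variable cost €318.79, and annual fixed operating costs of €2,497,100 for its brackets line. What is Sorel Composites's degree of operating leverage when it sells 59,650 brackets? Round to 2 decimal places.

Contribution at this volume is 59,650 × €129.80 = €7,742,570.00.
Subtracting fixed costs: EBIT = €7,742,570.00 − €2,497,100 = €5,245,470.00.
DOL = contribution ÷ EBIT = €7,742,570.00 ÷ €5,245,470.00 = 1.4760.

1.48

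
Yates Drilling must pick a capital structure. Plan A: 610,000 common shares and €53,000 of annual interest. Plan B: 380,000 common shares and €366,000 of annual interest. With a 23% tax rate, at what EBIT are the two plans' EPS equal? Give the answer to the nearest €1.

Set EPS_A = EPS_B: (EBIT − €53,000)(1 − 0.23) ÷ 610,000 = (EBIT − €366,000)(1 − 0.23) ÷ 380,000.
Cancelling (1 − t) and cross-multiplying: 380,000·(EBIT − 53,000) = 610,000·(EBIT − 366,000).
EBIT × (610,000 − 380,000) = 366,000 × 610,000 − 53,000 × 380,000 = 203,120,000,000, so EBIT = 203,120,000,000 ÷ 230,000 = 883,130.43.

€883,130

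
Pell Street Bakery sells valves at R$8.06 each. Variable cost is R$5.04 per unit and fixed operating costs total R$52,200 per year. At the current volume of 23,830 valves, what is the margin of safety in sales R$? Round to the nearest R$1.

Each unit contributes R$8.06 − R$5.04 = R$3.02. Break-even units = R$52,200 ÷ R$3.02 = 17,284.77; break-even revenue = 17,284.77 × R$8.06 = R$139,315.23.
Current sales = 23,830 × R$8.06 = R$192,069.80.
Margin of safety = R$192,069.80 − R$139,315.23 = R$52,755.

R$52,755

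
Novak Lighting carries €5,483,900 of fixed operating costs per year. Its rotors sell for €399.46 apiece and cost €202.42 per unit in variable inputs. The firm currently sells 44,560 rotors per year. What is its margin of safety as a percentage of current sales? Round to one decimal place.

37.5%

Unit CM = price − variable cost = €399.46 − €202.42 = €197.04. Break-even units = €5,483,900 ÷ €197.04 = 27,831.40; break-even revenue = 27,831.40 × €399.46 = €11,117,532.96.
Actual sales revenue = 44,560 × €399.46 = €17,799,937.60.
Margin of safety = (€17,799,937.60 − €11,117,532.96) ÷ €17,799,937.60 = 37.5%.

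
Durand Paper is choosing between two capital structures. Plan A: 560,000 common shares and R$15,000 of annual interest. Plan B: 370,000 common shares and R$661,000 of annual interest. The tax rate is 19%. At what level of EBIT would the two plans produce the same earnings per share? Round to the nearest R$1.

Set EPS_A = EPS_B: (EBIT − R$15,000)(1 − 0.19) ÷ 560,000 = (EBIT − R$661,000)(1 − 0.19) ÷ 370,000.
Cancelling (1 − t) and cross-multiplying: 370,000·(EBIT − 15,000) = 560,000·(EBIT − 661,000).
EBIT × (560,000 − 370,000) = 661,000 × 560,000 − 15,000 × 370,000 = 364,610,000,000, so EBIT = 364,610,000,000 ÷ 190,000 = 1,919,000.00.

R$1,919,000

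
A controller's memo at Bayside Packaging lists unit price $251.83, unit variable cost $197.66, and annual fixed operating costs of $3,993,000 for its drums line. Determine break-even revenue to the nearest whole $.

CM per unit = $251.83 − $197.66 = $54.17; CM ratio = $54.17 / $251.83 = 0.2151.
Break-even sales = FC ÷ CM ratio = $3,993,000 × $251.83 / $54.17 = $18,562,990.

$18,562,990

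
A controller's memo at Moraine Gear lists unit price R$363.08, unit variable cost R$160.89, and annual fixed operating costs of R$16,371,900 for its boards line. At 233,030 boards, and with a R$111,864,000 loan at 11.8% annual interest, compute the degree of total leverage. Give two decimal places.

2.69

Total contribution margin = 233,030 × R$202.19 = R$47,116,335.70.
EBIT = R$47,116,335.70 − R$16,371,900 = R$30,744,435.70. Interest = R$13,199,952.00, so EBIT − I = R$17,544,483.70.
DCL = contribution ÷ (EBIT − I) = R$47,116,335.70 ÷ R$17,544,483.70 = 2.6855.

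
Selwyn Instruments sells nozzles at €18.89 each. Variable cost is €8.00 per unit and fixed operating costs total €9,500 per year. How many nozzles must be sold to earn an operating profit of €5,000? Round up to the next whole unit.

1,332 nozzles

Contribution margin per unit = €18.89 − €8.00 = €10.89.
Required volume = (fixed costs + target profit) ÷ CM = (€9,500 + €5,000) ÷ €10.89 = 1,331.50, so 1,332 nozzles.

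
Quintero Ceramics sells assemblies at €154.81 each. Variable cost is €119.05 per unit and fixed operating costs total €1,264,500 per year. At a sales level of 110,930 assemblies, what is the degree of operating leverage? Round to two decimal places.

1.47

At 110,930 units, contribution = 110,930 × €35.76 = €3,966,856.80.
EBIT = €3,966,856.80 − €1,264,500 = €2,702,356.80.
Degree of operating leverage = €3,966,856.80 / €2,702,356.80 = 1.4679.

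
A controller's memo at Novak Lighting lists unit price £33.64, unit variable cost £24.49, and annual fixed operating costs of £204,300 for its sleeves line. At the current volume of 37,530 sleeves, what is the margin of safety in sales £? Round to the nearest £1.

Unit CM = price − variable cost = £33.64 − £24.49 = £9.15. Break-even units = £204,300 ÷ £9.15 = 22,327.87; break-even revenue = 22,327.87 × £33.64 = £751,109.51.
Current sales = 37,530 × £33.64 = £1,262,509.20.
Margin of safety = £1,262,509.20 − £751,109.51 = £511,400.

£511,400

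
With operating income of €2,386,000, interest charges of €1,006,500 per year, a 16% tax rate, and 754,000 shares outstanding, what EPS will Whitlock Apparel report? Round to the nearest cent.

€1.54

Pre-tax income = €2,386,000 − €1,006,500.00 = €1,379,500.00.
Net income = €1,379,500.00 × (1 − 0.16) = €1,158,780.00.
EPS = €1,158,780.00 ÷ 754,000 = €1.54.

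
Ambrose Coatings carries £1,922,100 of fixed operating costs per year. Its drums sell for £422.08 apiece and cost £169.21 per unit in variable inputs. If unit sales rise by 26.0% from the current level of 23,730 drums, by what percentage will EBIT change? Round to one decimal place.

+38.3%

Contribution at this volume is 23,730 × £252.87 = £6,000,605.10.
Operating income = contribution − fixed costs = £6,000,605.10 − £1,922,100 = £4,078,505.10.
Degree of operating leverage = £6,000,605.10 / £4,078,505.10 = 1.4713.
Operating income changes by 1.4713 × +26.0% = +38.3%.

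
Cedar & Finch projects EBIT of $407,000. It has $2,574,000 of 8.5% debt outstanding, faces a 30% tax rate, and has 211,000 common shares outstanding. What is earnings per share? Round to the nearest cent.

Pre-tax income = $407,000 − $218,790.00 = $188,210.00.
After tax at 30%: net income = $188,210.00 × 0.70 = $131,747.00.
EPS = $131,747.00 ÷ 211,000 = $0.62.

$0.62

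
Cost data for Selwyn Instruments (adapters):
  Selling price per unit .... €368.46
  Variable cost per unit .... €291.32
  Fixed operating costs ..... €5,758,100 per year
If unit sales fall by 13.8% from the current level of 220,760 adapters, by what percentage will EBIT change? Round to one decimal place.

-20.8%

At 220,760 units, contribution = 220,760 × €77.14 = €17,029,426.40.
EBIT = €17,029,426.40 − €5,758,100 = €11,271,326.40.
Degree of operating leverage = €17,029,426.40 / €11,271,326.40 = 1.5109.
Operating income changes by 1.5109 × -13.8% = -20.8%.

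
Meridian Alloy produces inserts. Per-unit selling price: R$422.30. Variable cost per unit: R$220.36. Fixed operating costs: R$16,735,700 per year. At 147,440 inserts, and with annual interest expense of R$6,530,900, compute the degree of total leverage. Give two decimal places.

4.58

Contribution at this volume is 147,440 × R$201.94 = R$29,774,033.60.
Subtracting fixed costs: EBIT = R$29,774,033.60 − R$16,735,700 = R$13,038,333.60. Interest = R$6,530,900.00, so EBIT − I = R$6,507,433.60.
DCL = contribution ÷ (EBIT − I) = R$29,774,033.60 ÷ R$6,507,433.60 = 4.5754.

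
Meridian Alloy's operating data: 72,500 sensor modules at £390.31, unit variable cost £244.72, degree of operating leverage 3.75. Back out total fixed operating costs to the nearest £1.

£7,740,535

Total contribution margin = 72,500 × £145.59 = £10,555,275.00.
Since DOL = CM ÷ EBIT, EBIT = £10,555,275.00 ÷ 3.75 = £2,814,740.00.
Fixed costs = CM − EBIT = £10,555,275.00 − £2,814,740.00 = £7,740,535.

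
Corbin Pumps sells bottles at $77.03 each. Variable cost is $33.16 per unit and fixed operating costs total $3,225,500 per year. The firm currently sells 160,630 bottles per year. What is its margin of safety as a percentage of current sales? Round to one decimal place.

Contribution margin per unit = $77.03 − $33.16 = $43.87. Break-even units = $3,225,500 ÷ $43.87 = 73,524.05; break-even revenue = 73,524.05 × $77.03 = $5,663,557.44.
Actual sales revenue = 160,630 × $77.03 = $12,373,328.90.
Margin of safety = ($12,373,328.90 − $5,663,557.44) ÷ $12,373,328.90 = 54.2%.

54.2%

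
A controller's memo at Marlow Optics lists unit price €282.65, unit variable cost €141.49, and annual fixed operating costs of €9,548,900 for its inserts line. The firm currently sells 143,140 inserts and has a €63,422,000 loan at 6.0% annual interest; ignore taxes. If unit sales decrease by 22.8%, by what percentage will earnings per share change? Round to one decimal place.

-67.2%

At 143,140 units, contribution = 143,140 × €141.16 = €20,205,642.40.
Subtracting fixed costs: EBIT = €20,205,642.40 − €9,548,900 = €10,656,742.40.
After interest of €3,805,320.00, pre-tax earnings = €6,851,422.40.
DCL = total CM / (EBIT − I) = €20,205,642.40 / €6,851,422.40 = 2.9491.
EPS therefore changes by 2.9491 × (-22.8%) = -67.2%.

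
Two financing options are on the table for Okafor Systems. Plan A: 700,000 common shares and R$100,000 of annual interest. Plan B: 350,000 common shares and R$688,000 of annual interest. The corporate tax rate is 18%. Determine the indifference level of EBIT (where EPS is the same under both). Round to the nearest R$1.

R$1,276,000

Set EPS_A = EPS_B: (EBIT − R$100,000)(1 − 0.18) ÷ 700,000 = (EBIT − R$688,000)(1 − 0.18) ÷ 350,000.
The (1 − t) factor cancels: (EBIT − 100,000) × 350,000 = (EBIT − 688,000) × 700,000.
EBIT × (700,000 − 350,000) = 688,000 × 700,000 − 100,000 × 350,000 = 446,600,000,000, so EBIT = 446,600,000,000 ÷ 350,000 = 1,276,000.00.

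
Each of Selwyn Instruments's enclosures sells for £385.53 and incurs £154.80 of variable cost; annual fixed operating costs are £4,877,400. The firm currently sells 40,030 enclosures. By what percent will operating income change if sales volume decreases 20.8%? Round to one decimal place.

At 40,030 units, contribution = 40,030 × £230.73 = £9,236,121.90.
EBIT = £9,236,121.90 − £4,877,400 = £4,358,721.90.
Degree of operating leverage = £9,236,121.90 / £4,358,721.90 = 2.1190.
%ΔEBIT = DOL × %ΔSales = 2.1190 × -20.8% = -44.1%.

-44.1%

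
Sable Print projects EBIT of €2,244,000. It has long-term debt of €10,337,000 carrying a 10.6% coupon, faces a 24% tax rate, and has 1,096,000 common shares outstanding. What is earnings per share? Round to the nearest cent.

Pre-tax income = €2,244,000 − €1,095,722.00 = €1,148,278.00.
Net income = €1,148,278.00 × (1 − 0.24) = €872,691.28.
EPS = €872,691.28 ÷ 1,096,000 = €0.80.

€0.80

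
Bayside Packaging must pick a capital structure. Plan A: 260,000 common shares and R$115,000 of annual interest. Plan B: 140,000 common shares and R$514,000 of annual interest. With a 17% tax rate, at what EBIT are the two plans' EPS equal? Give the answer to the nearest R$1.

R$979,500

Set EPS_A = EPS_B: (EBIT − R$115,000)(1 − 0.17) ÷ 260,000 = (EBIT − R$514,000)(1 − 0.17) ÷ 140,000.
The (1 − t) factor cancels: (EBIT − 115,000) × 140,000 = (EBIT − 514,000) × 260,000.
Solving, EBIT = (514,000·260,000 − 115,000·140,000) / (260,000 − 140,000) = 117,540,000,000 / 120,000 = 979,500.00.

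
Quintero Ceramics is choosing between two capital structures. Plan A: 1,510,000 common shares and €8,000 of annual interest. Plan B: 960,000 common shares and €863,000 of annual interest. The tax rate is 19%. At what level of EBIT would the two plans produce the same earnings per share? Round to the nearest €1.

Set EPS_A = EPS_B: (EBIT − €8,000)(1 − 0.19) ÷ 1,510,000 = (EBIT − €863,000)(1 − 0.19) ÷ 960,000.
Cancelling (1 − t) and cross-multiplying: 960,000·(EBIT − 8,000) = 1,510,000·(EBIT − 863,000).
Solving, EBIT = (863,000·1,510,000 − 8,000·960,000) / (1,510,000 − 960,000) = 1,295,450,000,000 / 550,000 = 2,355,363.64.

€2,355,364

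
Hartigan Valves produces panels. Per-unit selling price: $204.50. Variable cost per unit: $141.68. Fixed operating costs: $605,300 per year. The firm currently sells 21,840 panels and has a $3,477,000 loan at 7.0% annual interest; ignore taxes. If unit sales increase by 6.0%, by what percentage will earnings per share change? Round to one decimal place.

At 21,840 units, contribution = 21,840 × $62.82 = $1,371,988.80.
EBIT = $1,371,988.80 − $605,300 = $766,688.80.
After interest of $243,390.00, pre-tax earnings = $523,298.80.
Degree of combined leverage = contribution ÷ (EBIT − I) = $1,371,988.80 ÷ $523,298.80 = 2.6218.
EPS therefore changes by 2.6218 × (+6.0%) = +15.7%.

+15.7%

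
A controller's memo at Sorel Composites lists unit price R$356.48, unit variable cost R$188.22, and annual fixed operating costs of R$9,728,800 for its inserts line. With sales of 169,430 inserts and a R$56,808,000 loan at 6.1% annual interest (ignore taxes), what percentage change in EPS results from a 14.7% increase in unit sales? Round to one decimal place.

+27.4%

At 169,430 units, contribution = 169,430 × R$168.26 = R$28,508,291.80.
Subtracting fixed costs: EBIT = R$28,508,291.80 − R$9,728,800 = R$18,779,491.80.
After interest of R$3,465,288.00, pre-tax earnings = R$15,314,203.80.
DCL = total CM / (EBIT − I) = R$28,508,291.80 / R$15,314,203.80 = 1.8616.
%ΔEPS = DCL × %ΔSales = 1.8616 × +14.7% = +27.4%.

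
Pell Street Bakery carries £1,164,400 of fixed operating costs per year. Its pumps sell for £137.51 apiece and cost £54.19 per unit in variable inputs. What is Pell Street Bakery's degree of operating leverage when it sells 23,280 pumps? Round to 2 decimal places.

2.50

Total contribution margin = 23,280 × £83.32 = £1,939,689.60.
Operating income = contribution − fixed costs = £1,939,689.60 − £1,164,400 = £775,289.60.
Degree of operating leverage = £1,939,689.60 / £775,289.60 = 2.5019.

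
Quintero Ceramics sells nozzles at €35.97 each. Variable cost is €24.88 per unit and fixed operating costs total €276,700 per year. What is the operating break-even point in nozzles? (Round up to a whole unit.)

Unit CM = price − variable cost = €35.97 − €24.88 = €11.09.
Break-even volume = fixed costs ÷ CM per unit = €276,700 ÷ €11.09 = 24,950.41, so 24,951 nozzles.

24,951 nozzles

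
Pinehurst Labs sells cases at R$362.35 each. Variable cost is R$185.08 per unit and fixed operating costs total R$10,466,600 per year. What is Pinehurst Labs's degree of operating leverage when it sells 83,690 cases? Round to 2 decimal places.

3.40

Total contribution margin = 83,690 × R$177.27 = R$14,835,726.30.
EBIT = R$14,835,726.30 − R$10,466,600 = R$4,369,126.30.
DOL = contribution ÷ EBIT = R$14,835,726.30 ÷ R$4,369,126.30 = 3.3956.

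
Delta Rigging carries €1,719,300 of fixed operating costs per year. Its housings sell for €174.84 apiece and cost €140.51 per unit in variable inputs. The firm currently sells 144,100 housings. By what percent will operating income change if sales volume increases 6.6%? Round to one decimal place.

Contribution at this volume is 144,100 × €34.33 = €4,946,953.00.
Subtracting fixed costs: EBIT = €4,946,953.00 − €1,719,300 = €3,227,653.00.
Degree of operating leverage = €4,946,953.00 / €3,227,653.00 = 1.5327.
Operating income changes by 1.5327 × +6.6% = +10.1%.

+10.1%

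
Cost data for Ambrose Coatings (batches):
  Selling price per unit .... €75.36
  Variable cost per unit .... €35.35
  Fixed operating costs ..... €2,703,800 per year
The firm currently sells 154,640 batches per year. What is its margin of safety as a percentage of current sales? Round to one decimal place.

Contribution margin per unit = €75.36 − €35.35 = €40.01. Break-even units = €2,703,800 ÷ €40.01 = 67,578.11; break-even revenue = 67,578.11 × €75.36 = €5,092,686.03.
Current sales = 154,640 × €75.36 = €11,653,670.40.
Margin of safety = (€11,653,670.40 − €5,092,686.03) ÷ €11,653,670.40 = 56.3%.

56.3%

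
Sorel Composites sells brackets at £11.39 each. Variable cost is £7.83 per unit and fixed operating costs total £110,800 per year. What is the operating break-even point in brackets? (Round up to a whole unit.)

Each unit contributes £11.39 − £7.83 = £3.56.
Break-even Q = £110,800 / £3.56 = 31,123.60 → 31,124 brackets.

31,124 brackets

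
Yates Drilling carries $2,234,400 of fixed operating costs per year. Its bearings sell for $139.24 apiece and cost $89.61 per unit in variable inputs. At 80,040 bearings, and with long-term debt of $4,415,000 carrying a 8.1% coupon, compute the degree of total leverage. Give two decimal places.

Total contribution margin = 80,040 × $49.63 = $3,972,385.20.
Operating income = contribution − fixed costs = $3,972,385.20 − $2,234,400 = $1,737,985.20. Interest = $357,615.00, so EBIT − I = $1,380,370.20.
DCL = contribution ÷ (EBIT − I) = $3,972,385.20 ÷ $1,380,370.20 = 2.8778.

2.88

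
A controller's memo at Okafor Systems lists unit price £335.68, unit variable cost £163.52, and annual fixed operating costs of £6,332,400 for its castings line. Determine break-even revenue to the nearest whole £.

CM per unit = £335.68 − £163.52 = £172.16; CM ratio = £172.16 / £335.68 = 0.5129.
Break-even sales = FC ÷ CM ratio = £6,332,400 × £335.68 / £172.16 = £12,347,003.

£12,347,003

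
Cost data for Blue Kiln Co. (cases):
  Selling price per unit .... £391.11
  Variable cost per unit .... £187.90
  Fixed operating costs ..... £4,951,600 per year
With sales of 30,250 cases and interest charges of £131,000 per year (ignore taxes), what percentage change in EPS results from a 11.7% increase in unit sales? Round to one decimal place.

At 30,250 units, contribution = 30,250 × £203.21 = £6,147,102.50.
Subtracting fixed costs: EBIT = £6,147,102.50 − £4,951,600 = £1,195,502.50.
After interest of £131,000.00, pre-tax earnings = £1,064,502.50.
Degree of combined leverage = contribution ÷ (EBIT − I) = £6,147,102.50 ÷ £1,064,502.50 = 5.7746.
EPS therefore changes by 5.7746 × (+11.7%) = +67.6%.

+67.6%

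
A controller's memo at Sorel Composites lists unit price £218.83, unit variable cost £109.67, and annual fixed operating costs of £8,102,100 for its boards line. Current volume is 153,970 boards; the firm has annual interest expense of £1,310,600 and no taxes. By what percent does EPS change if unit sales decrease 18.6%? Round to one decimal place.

Contribution at this volume is 153,970 × £109.16 = £16,807,365.20.
Subtracting fixed costs: EBIT = £16,807,365.20 − £8,102,100 = £8,705,265.20.
Interest = £1,310,600.00, so EBIT − I = £7,394,665.20.
Degree of combined leverage = contribution ÷ (EBIT − I) = £16,807,365.20 ÷ £7,394,665.20 = 2.2729.
%ΔEPS = DCL × %ΔSales = 2.2729 × -18.6% = -42.3%.

-42.3%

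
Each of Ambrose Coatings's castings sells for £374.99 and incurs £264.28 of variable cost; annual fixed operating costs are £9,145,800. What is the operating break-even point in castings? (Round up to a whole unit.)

Unit CM = price − variable cost = £374.99 − £264.28 = £110.71.
Units to break even: £9,145,800 ÷ £110.71 = 82,610.42, rounded up to 82,611.

82,611 castings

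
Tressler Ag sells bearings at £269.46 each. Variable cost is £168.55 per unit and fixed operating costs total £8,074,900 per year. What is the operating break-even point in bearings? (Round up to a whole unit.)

Contribution margin per unit = £269.46 − £168.55 = £100.91.
Units to break even: £8,074,900 ÷ £100.91 = 80,020.81, rounded up to 80,021.

80,021 bearings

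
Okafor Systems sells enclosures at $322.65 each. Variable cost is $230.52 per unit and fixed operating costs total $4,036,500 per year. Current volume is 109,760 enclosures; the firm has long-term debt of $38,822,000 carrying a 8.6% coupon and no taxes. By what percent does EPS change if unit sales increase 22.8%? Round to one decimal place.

+84.2%

Total contribution margin = 109,760 × $92.13 = $10,112,188.80.
Subtracting fixed costs: EBIT = $10,112,188.80 − $4,036,500 = $6,075,688.80.
After interest of $3,338,692.00, pre-tax earnings = $2,736,996.80.
DCL = total CM / (EBIT − I) = $10,112,188.80 / $2,736,996.80 = 3.6946.
EPS therefore changes by 3.6946 × (+22.8%) = +84.2%.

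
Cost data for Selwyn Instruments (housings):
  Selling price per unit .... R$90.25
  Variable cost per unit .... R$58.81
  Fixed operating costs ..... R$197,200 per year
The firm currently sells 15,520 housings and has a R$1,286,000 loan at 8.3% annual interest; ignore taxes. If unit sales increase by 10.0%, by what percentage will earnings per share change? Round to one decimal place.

Total contribution margin = 15,520 × R$31.44 = R$487,948.80.
Operating income = contribution − fixed costs = R$487,948.80 − R$197,200 = R$290,748.80.
Interest = R$106,738.00, so EBIT − I = R$184,010.80.
Degree of combined leverage = contribution ÷ (EBIT − I) = R$487,948.80 ÷ R$184,010.80 = 2.6517.
EPS therefore changes by 2.6517 × (+10.0%) = +26.5%.

+26.5%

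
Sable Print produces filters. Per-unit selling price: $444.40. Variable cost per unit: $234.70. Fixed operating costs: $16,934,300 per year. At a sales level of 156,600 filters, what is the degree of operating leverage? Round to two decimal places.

At 156,600 units, contribution = 156,600 × $209.70 = $32,839,020.00.
Operating income = contribution − fixed costs = $32,839,020.00 − $16,934,300 = $15,904,720.00.
DOL = contribution ÷ EBIT = $32,839,020.00 ÷ $15,904,720.00 = 2.0647.

2.06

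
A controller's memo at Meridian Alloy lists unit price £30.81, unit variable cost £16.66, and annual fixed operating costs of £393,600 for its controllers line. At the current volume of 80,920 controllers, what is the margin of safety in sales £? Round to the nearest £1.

Contribution margin per unit = £30.81 − £16.66 = £14.15. Break-even units = £393,600 ÷ £14.15 = 27,816.25; break-even revenue = 27,816.25 × £30.81 = £857,018.80.
Actual sales revenue = 80,920 × £30.81 = £2,493,145.20.
Margin of safety = £2,493,145.20 − £857,018.80 = £1,636,126.

£1,636,126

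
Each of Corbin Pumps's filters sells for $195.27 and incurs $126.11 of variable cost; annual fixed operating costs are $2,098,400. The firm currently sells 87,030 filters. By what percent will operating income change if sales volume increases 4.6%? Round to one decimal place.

Total contribution margin = 87,030 × $69.16 = $6,018,994.80.
Operating income = contribution − fixed costs = $6,018,994.80 − $2,098,400 = $3,920,594.80.
DOL = contribution ÷ EBIT = $6,018,994.80 ÷ $3,920,594.80 = 1.5352.
Operating income changes by 1.5352 × +4.6% = +7.1%.

+7.1%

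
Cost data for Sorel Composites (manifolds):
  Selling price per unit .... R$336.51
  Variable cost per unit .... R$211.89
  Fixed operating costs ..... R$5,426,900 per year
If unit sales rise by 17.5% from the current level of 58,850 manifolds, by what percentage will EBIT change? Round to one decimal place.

Total contribution margin = 58,850 × R$124.62 = R$7,333,887.00.
Operating income = contribution − fixed costs = R$7,333,887.00 − R$5,426,900 = R$1,906,987.00.
So DOL = total CM / EBIT = R$7,333,887.00 / R$1,906,987.00 = 3.8458.
%ΔEBIT = DOL × %ΔSales = 3.8458 × +17.5% = +67.3%.

+67.3%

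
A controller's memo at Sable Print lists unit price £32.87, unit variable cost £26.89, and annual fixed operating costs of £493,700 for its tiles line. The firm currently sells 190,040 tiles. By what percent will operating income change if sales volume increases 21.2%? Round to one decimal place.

+37.5%

Contribution at this volume is 190,040 × £5.98 = £1,136,439.20.
Subtracting fixed costs: EBIT = £1,136,439.20 − £493,700 = £642,739.20.
DOL = contribution ÷ EBIT = £1,136,439.20 ÷ £642,739.20 = 1.7681.
So EBIT moves 1.7681 × (+21.2%) = +37.5%.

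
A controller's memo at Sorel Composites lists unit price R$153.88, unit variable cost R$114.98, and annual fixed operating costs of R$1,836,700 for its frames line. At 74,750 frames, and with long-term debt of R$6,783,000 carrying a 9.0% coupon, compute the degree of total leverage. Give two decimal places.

6.31

At 74,750 units, contribution = 74,750 × R$38.90 = R$2,907,775.00.
EBIT = R$2,907,775.00 − R$1,836,700 = R$1,071,075.00. Interest = R$610,470.00, so EBIT − I = R$460,605.00.
Degree of total leverage = total CM / (EBIT − interest) = R$2,907,775.00 / R$460,605.00 = 6.3129.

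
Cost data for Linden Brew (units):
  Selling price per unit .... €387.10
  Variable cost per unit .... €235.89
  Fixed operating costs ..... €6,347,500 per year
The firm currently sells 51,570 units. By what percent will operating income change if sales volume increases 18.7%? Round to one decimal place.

At 51,570 units, contribution = 51,570 × €151.21 = €7,797,899.70.
EBIT = €7,797,899.70 − €6,347,500 = €1,450,399.70.
Degree of operating leverage = €7,797,899.70 / €1,450,399.70 = 5.3764.
So EBIT moves 5.3764 × (+18.7%) = +100.5%.

+100.5%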